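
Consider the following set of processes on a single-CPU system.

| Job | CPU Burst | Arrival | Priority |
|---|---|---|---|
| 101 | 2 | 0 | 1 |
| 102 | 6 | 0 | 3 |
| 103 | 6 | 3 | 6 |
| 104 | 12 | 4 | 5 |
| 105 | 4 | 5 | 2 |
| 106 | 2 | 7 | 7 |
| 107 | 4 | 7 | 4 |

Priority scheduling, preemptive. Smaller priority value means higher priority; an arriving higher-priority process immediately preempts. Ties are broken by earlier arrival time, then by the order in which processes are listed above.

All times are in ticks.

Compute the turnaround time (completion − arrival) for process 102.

12

Gantt: | 101 0-2 | 102 2-5 | 105 5-9 | 102 9-12 | 107 12-16 | 104 16-28 | 103 28-34 | 106 34-36 |
Completion: 101=2  102=12  103=34  104=28  105=9  106=36  107=16
Turnaround(102) = completion − arrival = 12 − 0 = 12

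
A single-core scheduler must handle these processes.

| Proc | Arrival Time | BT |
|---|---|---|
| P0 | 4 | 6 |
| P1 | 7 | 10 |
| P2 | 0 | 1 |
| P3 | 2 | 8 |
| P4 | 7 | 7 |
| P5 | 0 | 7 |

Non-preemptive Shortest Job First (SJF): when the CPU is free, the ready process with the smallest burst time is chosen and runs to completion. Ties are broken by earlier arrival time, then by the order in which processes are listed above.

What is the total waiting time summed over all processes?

53

Gantt: | P2 0-1 | P5 1-8 | P0 8-14 | P4 14-21 | P3 21-29 | P1 29-39 |
Completion: P0=14  P1=39  P2=1  P3=29  P4=21  P5=8
Turnaround (C−A): P0=10  P1=32  P2=1  P3=27  P4=14  P5=8
Waiting = turnaround − burst: P0=4, P1=22, P2=0, P3=19, P4=7, P5=1
Total waiting = 4 + 22 + 0 + 19 + 7 + 1 = 53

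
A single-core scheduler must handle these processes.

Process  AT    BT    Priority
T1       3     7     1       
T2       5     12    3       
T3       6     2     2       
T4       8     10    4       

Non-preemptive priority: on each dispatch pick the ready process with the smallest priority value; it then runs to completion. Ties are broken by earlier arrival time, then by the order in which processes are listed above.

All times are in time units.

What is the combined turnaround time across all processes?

58

Gantt: | idle 0-3 | T1 3-10 | T3 10-12 | T2 12-24 | T4 24-34 |
Completion: T1=10  T2=24  T3=12  T4=34
Turnaround (C−A): T1=7  T2=19  T3=6  T4=26
Turnaround = completion − arrival: T1=7, T2=19, T3=6, T4=26
Total turnaround = 7 + 19 + 6 + 26 = 58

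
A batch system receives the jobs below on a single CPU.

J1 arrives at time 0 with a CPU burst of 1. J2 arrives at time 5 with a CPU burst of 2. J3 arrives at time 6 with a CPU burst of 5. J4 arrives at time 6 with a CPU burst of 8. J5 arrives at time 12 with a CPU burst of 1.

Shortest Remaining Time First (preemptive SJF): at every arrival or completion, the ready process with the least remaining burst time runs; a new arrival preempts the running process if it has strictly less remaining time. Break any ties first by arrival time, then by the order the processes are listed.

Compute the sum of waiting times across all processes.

Timeline: | J1 0-1 | idle 1-5 | J2 5-7 | J3 7-12 | J5 12-13 | J4 13-21 |
Completion: J1=1  J2=7  J3=12  J4=21  J5=13
Waiting = turnaround − burst: J1=0, J2=0, J3=1, J4=7, J5=0
Total waiting = 0 + 0 + 1 + 7 + 0 = 8

8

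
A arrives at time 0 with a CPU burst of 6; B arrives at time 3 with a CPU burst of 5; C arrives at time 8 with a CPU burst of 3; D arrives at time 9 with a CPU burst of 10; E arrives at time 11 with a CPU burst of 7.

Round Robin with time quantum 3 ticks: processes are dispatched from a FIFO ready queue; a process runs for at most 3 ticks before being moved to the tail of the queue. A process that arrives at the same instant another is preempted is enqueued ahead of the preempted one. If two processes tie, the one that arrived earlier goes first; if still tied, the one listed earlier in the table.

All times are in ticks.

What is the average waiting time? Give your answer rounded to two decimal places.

Schedule: | A 0-3 | B 3-6 | A 6-9 | B 9-11 | C 11-14 | D 14-17 | E 17-20 | D 20-23 | E 23-26 | D 26-29 | E 29-30 | D 30-31 |
Completion: A=9  B=11  C=14  D=31  E=30
Turnaround (C−A): A=9  B=8  C=6  D=22  E=19
Waiting times: A=3, B=3, C=3, D=12, E=12
Average waiting = (3+3+3+12+12) / 5 = 33/5 = 6.60

6.60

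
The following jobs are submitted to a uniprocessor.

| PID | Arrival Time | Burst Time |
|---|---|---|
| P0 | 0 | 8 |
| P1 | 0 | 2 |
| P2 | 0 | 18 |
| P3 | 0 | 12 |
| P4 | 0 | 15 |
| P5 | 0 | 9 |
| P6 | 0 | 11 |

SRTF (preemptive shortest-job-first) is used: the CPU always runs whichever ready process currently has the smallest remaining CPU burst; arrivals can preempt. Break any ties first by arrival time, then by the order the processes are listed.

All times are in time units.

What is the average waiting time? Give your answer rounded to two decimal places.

Timeline: | P1 0-2 | P0 2-10 | P5 10-19 | P6 19-30 | P3 30-42 | P4 42-57 | P2 57-75 |
Completion: P0=10  P1=2  P2=75  P3=42  P4=57  P5=19  P6=30
Waiting times: P0=2, P1=0, P2=57, P3=30, P4=42, P5=10, P6=19
Average waiting = (2+0+57+30+42+10+19) / 7 = 160/7 = 22.86

22.86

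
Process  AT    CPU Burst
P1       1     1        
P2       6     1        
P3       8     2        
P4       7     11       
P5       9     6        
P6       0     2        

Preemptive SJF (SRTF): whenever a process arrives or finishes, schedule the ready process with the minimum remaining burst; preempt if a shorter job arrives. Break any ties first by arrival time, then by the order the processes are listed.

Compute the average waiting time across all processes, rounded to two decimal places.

Schedule: | P6 0-2 | P1 2-3 | idle 3-6 | P2 6-7 | P4 7-8 | P3 8-10 | P5 10-16 | P4 16-26 |
Completion: P1=3  P2=7  P3=10  P4=26  P5=16  P6=2
Turnaround (C−A): P1=2  P2=1  P3=2  P4=19  P5=7  P6=2
Waiting times: P1=1, P2=0, P3=0, P4=8, P5=1, P6=0
Average waiting = (1+0+0+8+1+0) / 6 = 10/6 = 1.67

1.67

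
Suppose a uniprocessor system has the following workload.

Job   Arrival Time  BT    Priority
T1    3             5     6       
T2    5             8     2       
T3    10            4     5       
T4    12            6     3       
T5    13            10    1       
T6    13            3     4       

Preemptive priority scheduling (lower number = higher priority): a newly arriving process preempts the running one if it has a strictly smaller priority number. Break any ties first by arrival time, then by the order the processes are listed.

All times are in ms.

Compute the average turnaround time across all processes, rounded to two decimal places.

19.33

Schedule: | idle 0-3 | T1 3-5 | T2 5-13 | T5 13-23 | T4 23-29 | T6 29-32 | T3 32-36 | T1 36-39 |
Completion: T1=39  T2=13  T3=36  T4=29  T5=23  T6=32
Turnaround (C−A): T1=36  T2=8  T3=26  T4=17  T5=10  T6=19
Turnaround times: T1=36, T2=8, T3=26, T4=17, T5=10, T6=19
Average turnaround = (36+8+26+17+10+19) / 6 = 116/6 = 19.33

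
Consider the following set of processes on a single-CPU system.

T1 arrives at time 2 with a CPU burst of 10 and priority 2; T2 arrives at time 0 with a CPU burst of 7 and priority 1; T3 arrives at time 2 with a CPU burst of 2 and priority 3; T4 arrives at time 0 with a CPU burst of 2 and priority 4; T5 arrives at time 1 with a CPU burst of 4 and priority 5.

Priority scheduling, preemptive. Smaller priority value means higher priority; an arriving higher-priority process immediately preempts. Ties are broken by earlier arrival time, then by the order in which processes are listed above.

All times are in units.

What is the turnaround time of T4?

Timeline: | T2 0-7 | T1 7-17 | T3 17-19 | T4 19-21 | T5 21-25 |
Completion: T1=17  T2=7  T3=19  T4=21  T5=25
Turnaround(T4) = completion − arrival = 21 − 0 = 21

21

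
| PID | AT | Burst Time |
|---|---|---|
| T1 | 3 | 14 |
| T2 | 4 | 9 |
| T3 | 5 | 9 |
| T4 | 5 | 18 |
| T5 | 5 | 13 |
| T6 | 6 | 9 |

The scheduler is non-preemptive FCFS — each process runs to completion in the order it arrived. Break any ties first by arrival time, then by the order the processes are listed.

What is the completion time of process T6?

Schedule: | idle 0-3 | T1 3-17 | T2 17-26 | T3 26-35 | T4 35-53 | T5 53-66 | T6 66-75 |
Completion: T1=17  T2=26  T3=35  T4=53  T5=66  T6=75

75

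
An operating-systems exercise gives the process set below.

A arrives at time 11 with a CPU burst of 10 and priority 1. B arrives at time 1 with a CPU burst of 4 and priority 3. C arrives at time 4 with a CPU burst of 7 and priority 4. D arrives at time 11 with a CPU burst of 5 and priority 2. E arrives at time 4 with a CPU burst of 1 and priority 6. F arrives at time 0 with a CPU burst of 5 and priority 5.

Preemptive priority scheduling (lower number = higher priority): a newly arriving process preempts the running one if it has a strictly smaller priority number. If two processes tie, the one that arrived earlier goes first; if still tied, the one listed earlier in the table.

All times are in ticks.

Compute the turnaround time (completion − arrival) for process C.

Gantt: | F 0-1 | B 1-5 | C 5-11 | A 11-21 | D 21-26 | C 26-27 | F 27-31 | E 31-32 |
Completion: A=21  B=5  C=27  D=26  E=32  F=31
Turnaround(C) = completion − arrival = 27 − 4 = 23

23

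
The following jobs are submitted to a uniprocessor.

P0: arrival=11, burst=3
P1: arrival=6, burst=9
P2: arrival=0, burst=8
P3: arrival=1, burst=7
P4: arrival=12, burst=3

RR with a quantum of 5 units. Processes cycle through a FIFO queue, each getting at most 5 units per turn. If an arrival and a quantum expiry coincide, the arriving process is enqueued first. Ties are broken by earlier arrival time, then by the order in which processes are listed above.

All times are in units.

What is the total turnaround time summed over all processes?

Timeline: | P2 0-5 | P3 5-10 | P2 10-13 | P1 13-18 | P3 18-20 | P0 20-23 | P4 23-26 | P1 26-30 |
Completion: P0=23  P1=30  P2=13  P3=20  P4=26
Turnaround (C−A): P0=12  P1=24  P2=13  P3=19  P4=14
Turnaround = completion − arrival: P0=12, P1=24, P2=13, P3=19, P4=14
Total turnaround = 12 + 24 + 13 + 19 + 14 = 82

82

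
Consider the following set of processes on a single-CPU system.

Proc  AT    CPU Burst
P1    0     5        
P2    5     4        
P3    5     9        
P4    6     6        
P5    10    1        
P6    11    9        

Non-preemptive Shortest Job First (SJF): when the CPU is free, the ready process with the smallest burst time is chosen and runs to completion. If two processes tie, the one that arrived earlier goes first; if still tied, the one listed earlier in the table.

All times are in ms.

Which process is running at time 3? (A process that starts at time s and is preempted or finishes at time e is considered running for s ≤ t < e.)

P1

Gantt: | P1 0-5 | P2 5-9 | P4 9-15 | P5 15-16 | P3 16-25 | P6 25-34 |
Completion: P1=5  P2=9  P3=25  P4=15  P5=16  P6=34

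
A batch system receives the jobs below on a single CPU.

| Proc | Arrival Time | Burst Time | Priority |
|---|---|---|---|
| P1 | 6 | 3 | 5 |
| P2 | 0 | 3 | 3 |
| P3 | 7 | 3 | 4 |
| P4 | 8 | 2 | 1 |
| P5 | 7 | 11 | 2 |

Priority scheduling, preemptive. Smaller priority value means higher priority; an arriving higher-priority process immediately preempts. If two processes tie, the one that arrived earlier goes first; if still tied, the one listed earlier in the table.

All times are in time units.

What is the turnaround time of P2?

Timeline: | P2 0-3 | idle 3-6 | P1 6-7 | P5 7-8 | P4 8-10 | P5 10-20 | P3 20-23 | P1 23-25 |
Completion: P1=25  P2=3  P3=23  P4=10  P5=20
Turnaround(P2) = completion − arrival = 3 − 0 = 3

3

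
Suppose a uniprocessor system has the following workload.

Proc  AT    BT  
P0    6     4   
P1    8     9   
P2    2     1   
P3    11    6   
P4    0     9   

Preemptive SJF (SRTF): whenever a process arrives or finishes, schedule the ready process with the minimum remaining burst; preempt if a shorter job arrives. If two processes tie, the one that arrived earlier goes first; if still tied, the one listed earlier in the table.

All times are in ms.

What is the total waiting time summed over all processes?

20

Timeline: | P4 0-2 | P2 2-3 | P4 3-10 | P0 10-14 | P3 14-20 | P1 20-29 |
Completion: P0=14  P1=29  P2=3  P3=20  P4=10
Turnaround (C−A): P0=8  P1=21  P2=1  P3=9  P4=10
Waiting = turnaround − burst: P0=4, P1=12, P2=0, P3=3, P4=1
Total waiting = 4 + 12 + 0 + 3 + 1 = 20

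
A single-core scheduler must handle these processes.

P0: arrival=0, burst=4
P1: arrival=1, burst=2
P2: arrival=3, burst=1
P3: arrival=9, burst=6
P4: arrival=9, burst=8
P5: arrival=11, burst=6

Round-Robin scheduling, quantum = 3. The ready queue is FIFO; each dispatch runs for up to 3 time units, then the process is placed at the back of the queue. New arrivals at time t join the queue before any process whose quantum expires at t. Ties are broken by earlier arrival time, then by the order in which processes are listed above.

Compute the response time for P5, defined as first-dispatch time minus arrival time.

4

Timeline: | P0 0-3 | P1 3-5 | P2 5-6 | P0 6-7 | idle 7-9 | P3 9-12 | P4 12-15 | P5 15-18 | P3 18-21 | P4 21-24 | P5 24-27 | P4 27-29 |
Completion: P0=7  P1=5  P2=6  P3=21  P4=29  P5=27
Response(P5) = first start − arrival = 15 − 11 = 4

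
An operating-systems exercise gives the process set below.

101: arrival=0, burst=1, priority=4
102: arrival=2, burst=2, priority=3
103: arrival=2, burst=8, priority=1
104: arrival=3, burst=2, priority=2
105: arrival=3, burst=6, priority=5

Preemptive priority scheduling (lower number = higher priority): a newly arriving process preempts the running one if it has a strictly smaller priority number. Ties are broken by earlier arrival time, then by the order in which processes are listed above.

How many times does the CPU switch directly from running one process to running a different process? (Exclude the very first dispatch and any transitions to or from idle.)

3

Gantt: | 101 0-1 | idle 1-2 | 103 2-10 | 104 10-12 | 102 12-14 | 105 14-20 |
Completion: 101=1  102=14  103=10  104=12  105=20
Turnaround (C−A): 101=1  102=12  103=8  104=9  105=17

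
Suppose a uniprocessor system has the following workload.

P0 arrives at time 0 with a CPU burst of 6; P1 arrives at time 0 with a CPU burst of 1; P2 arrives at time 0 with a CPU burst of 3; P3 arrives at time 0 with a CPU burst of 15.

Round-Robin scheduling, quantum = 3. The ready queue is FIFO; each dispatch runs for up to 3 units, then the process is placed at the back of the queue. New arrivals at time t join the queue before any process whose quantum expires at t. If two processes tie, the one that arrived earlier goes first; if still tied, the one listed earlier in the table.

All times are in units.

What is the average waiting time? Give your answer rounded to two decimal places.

6.00

Gantt: | P0 0-3 | P1 3-4 | P2 4-7 | P3 7-10 | P0 10-13 | P3 13-25 |
Completion: P0=13  P1=4  P2=7  P3=25
Waiting times: P0=7, P1=3, P2=4, P3=10
Average waiting = (7+3+4+10) / 4 = 24/4 = 6.00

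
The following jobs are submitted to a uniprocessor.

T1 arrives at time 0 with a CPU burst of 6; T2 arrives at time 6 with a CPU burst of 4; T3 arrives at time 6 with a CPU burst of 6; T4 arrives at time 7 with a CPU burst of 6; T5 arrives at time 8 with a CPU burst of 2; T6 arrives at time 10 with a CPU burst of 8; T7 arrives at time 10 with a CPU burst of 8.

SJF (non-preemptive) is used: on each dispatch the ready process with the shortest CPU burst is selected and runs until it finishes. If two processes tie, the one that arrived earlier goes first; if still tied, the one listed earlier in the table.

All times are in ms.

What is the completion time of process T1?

6

Gantt: | T1 0-6 | T2 6-10 | T5 10-12 | T3 12-18 | T4 18-24 | T6 24-32 | T7 32-40 |
Completion: T1=6  T2=10  T3=18  T4=24  T5=12  T6=32  T7=40
Turnaround (C−A): T1=6  T2=4  T3=12  T4=17  T5=4  T6=22  T7=30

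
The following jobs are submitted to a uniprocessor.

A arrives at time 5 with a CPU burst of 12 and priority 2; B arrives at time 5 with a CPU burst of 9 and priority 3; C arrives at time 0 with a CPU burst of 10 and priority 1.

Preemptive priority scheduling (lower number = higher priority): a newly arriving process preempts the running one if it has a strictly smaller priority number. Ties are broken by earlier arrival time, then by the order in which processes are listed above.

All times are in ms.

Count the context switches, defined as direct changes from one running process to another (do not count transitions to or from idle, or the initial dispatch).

2

Gantt: | C 0-10 | A 10-22 | B 22-31 |
Completion: A=22  B=31  C=10
Turnaround (C−A): A=17  B=26  C=10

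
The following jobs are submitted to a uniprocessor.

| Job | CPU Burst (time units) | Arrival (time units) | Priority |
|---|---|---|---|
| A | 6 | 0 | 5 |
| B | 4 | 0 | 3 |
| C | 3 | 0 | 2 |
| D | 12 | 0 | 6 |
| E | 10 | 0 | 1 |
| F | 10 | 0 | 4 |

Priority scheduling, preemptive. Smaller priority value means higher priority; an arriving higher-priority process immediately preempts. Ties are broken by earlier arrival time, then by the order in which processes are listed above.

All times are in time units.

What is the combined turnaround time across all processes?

145

Gantt: | E 0-10 | C 10-13 | B 13-17 | F 17-27 | A 27-33 | D 33-45 |
Completion: A=33  B=17  C=13  D=45  E=10  F=27
Turnaround (C−A): A=33  B=17  C=13  D=45  E=10  F=27
Turnaround = completion − arrival: A=33, B=17, C=13, D=45, E=10, F=27
Total turnaround = 33 + 17 + 13 + 45 + 10 + 27 = 145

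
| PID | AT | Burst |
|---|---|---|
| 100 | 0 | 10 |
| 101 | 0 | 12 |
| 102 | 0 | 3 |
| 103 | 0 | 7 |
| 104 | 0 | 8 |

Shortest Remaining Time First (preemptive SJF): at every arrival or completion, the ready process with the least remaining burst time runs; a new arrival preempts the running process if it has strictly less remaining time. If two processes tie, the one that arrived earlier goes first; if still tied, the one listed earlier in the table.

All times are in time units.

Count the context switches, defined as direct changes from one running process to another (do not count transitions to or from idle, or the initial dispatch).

4

Gantt: | 102 0-3 | 103 3-10 | 104 10-18 | 100 18-28 | 101 28-40 |
Completion: 100=28  101=40  102=3  103=10  104=18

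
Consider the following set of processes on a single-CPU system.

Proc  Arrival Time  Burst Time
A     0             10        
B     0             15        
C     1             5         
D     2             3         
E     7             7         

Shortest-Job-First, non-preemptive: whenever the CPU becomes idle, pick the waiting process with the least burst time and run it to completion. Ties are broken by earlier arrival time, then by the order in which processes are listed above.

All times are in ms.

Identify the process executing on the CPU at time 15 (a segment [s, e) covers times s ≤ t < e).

C

Schedule: | A 0-10 | D 10-13 | C 13-18 | E 18-25 | B 25-40 |
Completion: A=10  B=40  C=18  D=13  E=25
Turnaround (C−A): A=10  B=40  C=17  D=11  E=18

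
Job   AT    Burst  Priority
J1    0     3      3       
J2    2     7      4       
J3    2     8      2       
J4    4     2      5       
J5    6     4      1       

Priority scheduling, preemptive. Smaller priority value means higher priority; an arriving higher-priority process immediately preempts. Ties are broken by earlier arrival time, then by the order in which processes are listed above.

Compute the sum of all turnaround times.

71

Timeline: | J1 0-2 | J3 2-6 | J5 6-10 | J3 10-14 | J1 14-15 | J2 15-22 | J4 22-24 |
Completion: J1=15  J2=22  J3=14  J4=24  J5=10
Turnaround (C−A): J1=15  J2=20  J3=12  J4=20  J5=4
Turnaround = completion − arrival: J1=15, J2=20, J3=12, J4=20, J5=4
Total turnaround = 15 + 20 + 12 + 20 + 4 = 71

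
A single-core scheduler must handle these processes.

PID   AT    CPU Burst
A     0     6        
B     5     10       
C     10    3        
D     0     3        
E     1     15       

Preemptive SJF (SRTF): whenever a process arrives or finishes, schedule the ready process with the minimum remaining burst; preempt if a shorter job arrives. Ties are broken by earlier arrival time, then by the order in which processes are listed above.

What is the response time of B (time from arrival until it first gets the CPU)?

4

Timeline: | D 0-3 | A 3-9 | B 9-10 | C 10-13 | B 13-22 | E 22-37 |
Completion: A=9  B=22  C=13  D=3  E=37
Turnaround (C−A): A=9  B=17  C=3  D=3  E=36
Response(B) = first start − arrival = 9 − 5 = 4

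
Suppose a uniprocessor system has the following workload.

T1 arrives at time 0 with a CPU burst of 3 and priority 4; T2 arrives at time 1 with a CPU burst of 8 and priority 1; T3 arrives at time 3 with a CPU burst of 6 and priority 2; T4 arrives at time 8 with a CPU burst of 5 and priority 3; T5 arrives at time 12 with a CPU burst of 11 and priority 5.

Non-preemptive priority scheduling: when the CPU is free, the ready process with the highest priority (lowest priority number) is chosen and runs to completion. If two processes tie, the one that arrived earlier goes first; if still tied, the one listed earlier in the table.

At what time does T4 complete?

22

Timeline: | T1 0-3 | T2 3-11 | T3 11-17 | T4 17-22 | T5 22-33 |
Completion: T1=3  T2=11  T3=17  T4=22  T5=33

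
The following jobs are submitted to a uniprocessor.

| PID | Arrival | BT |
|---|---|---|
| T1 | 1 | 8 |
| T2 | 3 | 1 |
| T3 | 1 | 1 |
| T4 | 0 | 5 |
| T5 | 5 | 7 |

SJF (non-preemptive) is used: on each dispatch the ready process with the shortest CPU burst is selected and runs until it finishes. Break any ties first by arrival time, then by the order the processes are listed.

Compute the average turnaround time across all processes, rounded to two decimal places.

Timeline: | T4 0-5 | T3 5-6 | T2 6-7 | T5 7-14 | T1 14-22 |
Completion: T1=22  T2=7  T3=6  T4=5  T5=14
Turnaround times: T1=21, T2=4, T3=5, T4=5, T5=9
Average turnaround = (21+4+5+5+9) / 5 = 44/5 = 8.80

8.80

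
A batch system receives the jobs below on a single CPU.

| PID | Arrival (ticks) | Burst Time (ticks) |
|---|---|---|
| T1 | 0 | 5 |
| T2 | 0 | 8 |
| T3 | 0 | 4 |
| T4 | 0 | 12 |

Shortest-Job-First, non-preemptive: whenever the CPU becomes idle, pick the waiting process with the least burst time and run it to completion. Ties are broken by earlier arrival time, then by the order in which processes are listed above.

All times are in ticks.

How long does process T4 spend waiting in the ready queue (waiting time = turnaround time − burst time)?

Gantt: | T3 0-4 | T1 4-9 | T2 9-17 | T4 17-29 |
Completion: T1=9  T2=17  T3=4  T4=29
Turnaround (C−A): T1=9  T2=17  T3=4  T4=29
Waiting(T4) = turnaround − burst = 29 − 12 = 17

17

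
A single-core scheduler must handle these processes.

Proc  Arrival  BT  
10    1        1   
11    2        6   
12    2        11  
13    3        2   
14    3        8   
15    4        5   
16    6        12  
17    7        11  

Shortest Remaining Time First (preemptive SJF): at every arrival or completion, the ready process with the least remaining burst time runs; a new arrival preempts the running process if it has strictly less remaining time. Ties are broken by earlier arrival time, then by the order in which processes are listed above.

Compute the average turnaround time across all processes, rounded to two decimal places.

Gantt: | idle 0-1 | 10 1-2 | 11 2-3 | 13 3-5 | 11 5-10 | 15 10-15 | 14 15-23 | 12 23-34 | 17 34-45 | 16 45-57 |
Completion: 10=2  11=10  12=34  13=5  14=23  15=15  16=57  17=45
Turnaround times: 10=1, 11=8, 12=32, 13=2, 14=20, 15=11, 16=51, 17=38
Average turnaround = (1+8+32+2+20+11+51+38) / 8 = 163/8 = 20.38

20.38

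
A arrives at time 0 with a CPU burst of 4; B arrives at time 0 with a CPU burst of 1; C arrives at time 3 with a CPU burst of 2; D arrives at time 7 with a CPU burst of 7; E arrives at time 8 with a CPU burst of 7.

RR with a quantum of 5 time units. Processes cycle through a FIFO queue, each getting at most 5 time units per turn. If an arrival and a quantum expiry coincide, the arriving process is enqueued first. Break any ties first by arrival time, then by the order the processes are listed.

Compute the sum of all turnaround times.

Gantt: | A 0-4 | B 4-5 | C 5-7 | D 7-12 | E 12-17 | D 17-19 | E 19-21 |
Completion: A=4  B=5  C=7  D=19  E=21
Turnaround (C−A): A=4  B=5  C=4  D=12  E=13
Turnaround = completion − arrival: A=4, B=5, C=4, D=12, E=13
Total turnaround = 4 + 5 + 4 + 12 + 13 = 38

38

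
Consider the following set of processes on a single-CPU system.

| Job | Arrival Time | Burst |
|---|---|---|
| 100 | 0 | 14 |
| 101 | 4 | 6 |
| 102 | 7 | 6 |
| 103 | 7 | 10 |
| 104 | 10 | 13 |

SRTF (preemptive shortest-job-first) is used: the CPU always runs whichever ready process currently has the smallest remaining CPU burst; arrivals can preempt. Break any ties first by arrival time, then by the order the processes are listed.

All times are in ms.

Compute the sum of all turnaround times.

Schedule: | 100 0-4 | 101 4-10 | 102 10-16 | 100 16-26 | 103 26-36 | 104 36-49 |
Completion: 100=26  101=10  102=16  103=36  104=49
Turnaround = completion − arrival: 100=26, 101=6, 102=9, 103=29, 104=39
Total turnaround = 26 + 6 + 9 + 29 + 39 = 109

109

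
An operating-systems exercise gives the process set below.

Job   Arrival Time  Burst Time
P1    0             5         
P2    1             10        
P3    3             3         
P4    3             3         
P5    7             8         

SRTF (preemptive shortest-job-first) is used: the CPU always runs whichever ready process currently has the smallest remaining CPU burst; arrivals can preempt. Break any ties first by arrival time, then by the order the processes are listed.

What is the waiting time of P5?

4

Gantt: | P1 0-5 | P3 5-8 | P4 8-11 | P5 11-19 | P2 19-29 |
Completion: P1=5  P2=29  P3=8  P4=11  P5=19
Waiting(P5) = turnaround − burst = 12 − 8 = 4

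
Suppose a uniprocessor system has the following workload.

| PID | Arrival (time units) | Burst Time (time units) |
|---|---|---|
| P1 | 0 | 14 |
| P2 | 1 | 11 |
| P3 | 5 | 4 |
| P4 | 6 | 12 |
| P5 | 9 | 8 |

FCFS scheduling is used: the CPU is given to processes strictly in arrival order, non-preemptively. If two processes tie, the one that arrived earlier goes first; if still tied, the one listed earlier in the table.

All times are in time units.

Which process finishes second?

P2

Schedule: | P1 0-14 | P2 14-25 | P3 25-29 | P4 29-41 | P5 41-49 |
Completion: P1=14  P2=25  P3=29  P4=41  P5=49
Finish order: P1 → P2 → P3 → P4 → P5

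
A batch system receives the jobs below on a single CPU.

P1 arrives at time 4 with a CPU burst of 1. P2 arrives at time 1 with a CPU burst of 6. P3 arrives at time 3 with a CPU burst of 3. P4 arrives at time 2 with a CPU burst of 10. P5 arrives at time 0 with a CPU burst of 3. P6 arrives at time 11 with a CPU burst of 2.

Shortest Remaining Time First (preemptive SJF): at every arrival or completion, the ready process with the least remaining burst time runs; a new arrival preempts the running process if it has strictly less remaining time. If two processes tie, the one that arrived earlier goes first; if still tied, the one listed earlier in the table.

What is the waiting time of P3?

1

Schedule: | P5 0-3 | P3 3-4 | P1 4-5 | P3 5-7 | P2 7-13 | P6 13-15 | P4 15-25 |
Completion: P1=5  P2=13  P3=7  P4=25  P5=3  P6=15
Waiting(P3) = turnaround − burst = 4 − 3 = 1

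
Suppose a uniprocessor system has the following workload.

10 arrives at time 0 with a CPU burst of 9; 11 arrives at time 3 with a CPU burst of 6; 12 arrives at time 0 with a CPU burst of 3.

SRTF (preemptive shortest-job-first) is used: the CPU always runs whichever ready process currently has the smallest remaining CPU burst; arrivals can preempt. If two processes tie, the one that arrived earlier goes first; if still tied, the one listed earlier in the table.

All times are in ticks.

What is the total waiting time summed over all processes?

9

Gantt: | 12 0-3 | 11 3-9 | 10 9-18 |
Completion: 10=18  11=9  12=3
Turnaround (C−A): 10=18  11=6  12=3
Waiting = turnaround − burst: 10=9, 11=0, 12=0
Total waiting = 9 + 0 + 0 = 9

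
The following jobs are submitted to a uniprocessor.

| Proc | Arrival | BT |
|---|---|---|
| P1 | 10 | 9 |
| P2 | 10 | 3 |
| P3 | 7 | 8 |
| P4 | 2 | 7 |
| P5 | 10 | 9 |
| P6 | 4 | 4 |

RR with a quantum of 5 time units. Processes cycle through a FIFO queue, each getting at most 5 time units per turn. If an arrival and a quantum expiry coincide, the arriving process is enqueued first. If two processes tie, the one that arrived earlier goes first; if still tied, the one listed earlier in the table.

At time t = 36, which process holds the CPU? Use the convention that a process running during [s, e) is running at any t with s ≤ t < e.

Gantt: | idle 0-2 | P4 2-7 | P6 7-11 | P3 11-16 | P4 16-18 | P1 18-23 | P2 23-26 | P5 26-31 | P3 31-34 | P1 34-38 | P5 38-42 |
Completion: P1=38  P2=26  P3=34  P4=18  P5=42  P6=11
Turnaround (C−A): P1=28  P2=16  P3=27  P4=16  P5=32  P6=7

P1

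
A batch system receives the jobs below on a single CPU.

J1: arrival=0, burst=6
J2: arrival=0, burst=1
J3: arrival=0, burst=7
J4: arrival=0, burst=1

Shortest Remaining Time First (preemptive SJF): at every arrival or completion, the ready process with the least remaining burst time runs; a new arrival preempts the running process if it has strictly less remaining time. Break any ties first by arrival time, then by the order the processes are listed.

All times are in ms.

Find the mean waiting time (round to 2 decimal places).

2.75

Gantt: | J2 0-1 | J4 1-2 | J1 2-8 | J3 8-15 |
Completion: J1=8  J2=1  J3=15  J4=2
Waiting times: J1=2, J2=0, J3=8, J4=1
Average waiting = (2+0+8+1) / 4 = 11/4 = 2.75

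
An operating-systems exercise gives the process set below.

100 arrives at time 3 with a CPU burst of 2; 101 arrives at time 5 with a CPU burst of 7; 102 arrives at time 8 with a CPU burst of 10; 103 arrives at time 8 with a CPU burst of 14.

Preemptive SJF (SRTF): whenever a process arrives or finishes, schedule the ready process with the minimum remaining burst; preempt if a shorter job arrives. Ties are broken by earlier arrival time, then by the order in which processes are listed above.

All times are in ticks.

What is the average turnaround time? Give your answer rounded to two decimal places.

Gantt: | idle 0-3 | 100 3-5 | 101 5-12 | 102 12-22 | 103 22-36 |
Completion: 100=5  101=12  102=22  103=36
Turnaround (C−A): 100=2  101=7  102=14  103=28
Turnaround times: 100=2, 101=7, 102=14, 103=28
Average turnaround = (2+7+14+28) / 4 = 51/4 = 12.75

12.75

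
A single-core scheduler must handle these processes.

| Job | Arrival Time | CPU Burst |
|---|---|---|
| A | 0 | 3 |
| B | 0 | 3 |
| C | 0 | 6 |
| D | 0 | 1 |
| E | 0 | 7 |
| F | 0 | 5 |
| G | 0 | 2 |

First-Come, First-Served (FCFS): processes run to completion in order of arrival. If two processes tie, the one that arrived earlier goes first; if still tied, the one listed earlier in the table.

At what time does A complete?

Timeline: | A 0-3 | B 3-6 | C 6-12 | D 12-13 | E 13-20 | F 20-25 | G 25-27 |
Completion: A=3  B=6  C=12  D=13  E=20  F=25  G=27

3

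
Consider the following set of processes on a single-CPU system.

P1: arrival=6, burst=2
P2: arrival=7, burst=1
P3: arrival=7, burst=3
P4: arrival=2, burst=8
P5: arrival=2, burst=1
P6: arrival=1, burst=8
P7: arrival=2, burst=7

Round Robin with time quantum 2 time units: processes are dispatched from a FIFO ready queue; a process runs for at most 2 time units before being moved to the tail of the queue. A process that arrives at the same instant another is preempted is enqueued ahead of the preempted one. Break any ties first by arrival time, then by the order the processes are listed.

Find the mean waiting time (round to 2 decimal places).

Schedule: | idle 0-1 | P6 1-3 | P4 3-5 | P5 5-6 | P7 6-8 | P6 8-10 | P4 10-12 | P1 12-14 | P2 14-15 | P3 15-17 | P7 17-19 | P6 19-21 | P4 21-23 | P3 23-24 | P7 24-26 | P6 26-28 | P4 28-30 | P7 30-31 |
Completion: P1=14  P2=15  P3=24  P4=30  P5=6  P6=28  P7=31
Waiting times: P1=6, P2=7, P3=14, P4=20, P5=3, P6=19, P7=22
Average waiting = (6+7+14+20+3+19+22) / 7 = 91/7 = 13.00

13.00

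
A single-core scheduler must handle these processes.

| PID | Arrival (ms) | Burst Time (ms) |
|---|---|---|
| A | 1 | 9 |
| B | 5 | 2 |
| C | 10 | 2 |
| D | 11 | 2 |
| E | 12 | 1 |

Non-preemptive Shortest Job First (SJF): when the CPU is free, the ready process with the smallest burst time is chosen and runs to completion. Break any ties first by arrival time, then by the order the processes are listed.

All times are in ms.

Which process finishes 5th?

Schedule: | idle 0-1 | A 1-10 | B 10-12 | E 12-13 | C 13-15 | D 15-17 |
Completion: A=10  B=12  C=15  D=17  E=13
Turnaround (C−A): A=9  B=7  C=5  D=6  E=1
Finish order: A → B → E → C → D

D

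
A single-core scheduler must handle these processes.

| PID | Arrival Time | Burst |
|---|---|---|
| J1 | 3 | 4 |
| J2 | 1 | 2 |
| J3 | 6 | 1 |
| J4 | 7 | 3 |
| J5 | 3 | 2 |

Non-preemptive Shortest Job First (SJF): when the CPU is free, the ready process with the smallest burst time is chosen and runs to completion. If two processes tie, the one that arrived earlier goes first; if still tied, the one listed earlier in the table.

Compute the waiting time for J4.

Schedule: | idle 0-1 | J2 1-3 | J5 3-5 | J1 5-9 | J3 9-10 | J4 10-13 |
Completion: J1=9  J2=3  J3=10  J4=13  J5=5
Waiting(J4) = turnaround − burst = 6 − 3 = 3

3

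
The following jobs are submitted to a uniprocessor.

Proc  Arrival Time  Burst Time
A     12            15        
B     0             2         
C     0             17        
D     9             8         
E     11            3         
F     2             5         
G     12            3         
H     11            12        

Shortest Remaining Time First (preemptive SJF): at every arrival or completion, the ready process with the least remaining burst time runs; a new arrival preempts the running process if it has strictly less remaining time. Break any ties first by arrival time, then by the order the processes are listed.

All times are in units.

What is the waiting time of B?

Gantt: | B 0-2 | F 2-7 | C 7-9 | D 9-11 | E 11-14 | G 14-17 | D 17-23 | H 23-35 | C 35-50 | A 50-65 |
Completion: A=65  B=2  C=50  D=23  E=14  F=7  G=17  H=35
Waiting(B) = turnaround − burst = 2 − 2 = 0

0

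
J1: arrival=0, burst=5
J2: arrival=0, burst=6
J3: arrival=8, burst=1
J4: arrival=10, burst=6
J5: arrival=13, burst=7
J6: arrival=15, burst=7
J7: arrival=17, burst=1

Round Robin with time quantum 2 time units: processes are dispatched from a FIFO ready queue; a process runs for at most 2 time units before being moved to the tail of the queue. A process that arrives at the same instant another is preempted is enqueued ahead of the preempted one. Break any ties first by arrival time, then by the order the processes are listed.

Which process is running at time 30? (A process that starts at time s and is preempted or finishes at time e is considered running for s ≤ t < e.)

J6

Timeline: | J1 0-2 | J2 2-4 | J1 4-6 | J2 6-8 | J1 8-9 | J3 9-10 | J2 10-12 | J4 12-14 | J5 14-16 | J4 16-18 | J6 18-20 | J5 20-22 | J7 22-23 | J4 23-25 | J6 25-27 | J5 27-29 | J6 29-31 | J5 31-32 | J6 32-33 |
Completion: J1=9  J2=12  J3=10  J4=25  J5=32  J6=33  J7=23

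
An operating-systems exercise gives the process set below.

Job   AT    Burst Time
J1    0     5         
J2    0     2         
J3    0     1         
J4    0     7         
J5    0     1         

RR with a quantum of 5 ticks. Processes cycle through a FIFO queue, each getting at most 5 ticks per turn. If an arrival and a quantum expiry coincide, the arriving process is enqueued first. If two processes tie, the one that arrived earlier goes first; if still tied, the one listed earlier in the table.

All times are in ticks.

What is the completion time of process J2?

7

Schedule: | J1 0-5 | J2 5-7 | J3 7-8 | J4 8-13 | J5 13-14 | J4 14-16 |
Completion: J1=5  J2=7  J3=8  J4=16  J5=14
Turnaround (C−A): J1=5  J2=7  J3=8  J4=16  J5=14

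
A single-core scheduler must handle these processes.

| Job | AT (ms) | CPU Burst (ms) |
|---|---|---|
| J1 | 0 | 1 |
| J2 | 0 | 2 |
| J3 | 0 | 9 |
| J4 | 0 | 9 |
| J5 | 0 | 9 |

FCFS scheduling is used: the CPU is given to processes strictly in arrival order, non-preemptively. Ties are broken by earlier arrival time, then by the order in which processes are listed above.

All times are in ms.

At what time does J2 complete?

Timeline: | J1 0-1 | J2 1-3 | J3 3-12 | J4 12-21 | J5 21-30 |
Completion: J1=1  J2=3  J3=12  J4=21  J5=30
Turnaround (C−A): J1=1  J2=3  J3=12  J4=21  J5=30

3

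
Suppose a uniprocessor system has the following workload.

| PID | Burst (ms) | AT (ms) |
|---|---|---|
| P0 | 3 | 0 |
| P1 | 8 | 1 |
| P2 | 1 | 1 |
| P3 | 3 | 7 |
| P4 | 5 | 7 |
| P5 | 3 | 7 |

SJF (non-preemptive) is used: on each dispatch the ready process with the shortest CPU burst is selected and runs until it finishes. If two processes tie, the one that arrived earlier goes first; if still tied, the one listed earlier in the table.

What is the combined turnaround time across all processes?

Gantt: | P0 0-3 | P2 3-4 | P1 4-12 | P3 12-15 | P5 15-18 | P4 18-23 |
Completion: P0=3  P1=12  P2=4  P3=15  P4=23  P5=18
Turnaround (C−A): P0=3  P1=11  P2=3  P3=8  P4=16  P5=11
Turnaround = completion − arrival: P0=3, P1=11, P2=3, P3=8, P4=16, P5=11
Total turnaround = 3 + 11 + 3 + 8 + 16 + 11 = 52

52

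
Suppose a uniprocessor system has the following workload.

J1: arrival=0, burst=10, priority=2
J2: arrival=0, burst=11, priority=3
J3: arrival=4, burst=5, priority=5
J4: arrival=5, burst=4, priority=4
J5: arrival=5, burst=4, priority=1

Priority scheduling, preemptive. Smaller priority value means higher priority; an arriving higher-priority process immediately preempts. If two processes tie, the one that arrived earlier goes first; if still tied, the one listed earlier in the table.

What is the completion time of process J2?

Gantt: | J1 0-5 | J5 5-9 | J1 9-14 | J2 14-25 | J4 25-29 | J3 29-34 |
Completion: J1=14  J2=25  J3=34  J4=29  J5=9

25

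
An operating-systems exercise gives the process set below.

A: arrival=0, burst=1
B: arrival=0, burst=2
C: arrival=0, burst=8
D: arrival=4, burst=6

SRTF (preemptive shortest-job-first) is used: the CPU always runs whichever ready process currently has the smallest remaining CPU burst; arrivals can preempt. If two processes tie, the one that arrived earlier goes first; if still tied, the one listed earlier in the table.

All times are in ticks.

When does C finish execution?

Gantt: | A 0-1 | B 1-3 | C 3-4 | D 4-10 | C 10-17 |
Completion: A=1  B=3  C=17  D=10
Turnaround (C−A): A=1  B=3  C=17  D=6

17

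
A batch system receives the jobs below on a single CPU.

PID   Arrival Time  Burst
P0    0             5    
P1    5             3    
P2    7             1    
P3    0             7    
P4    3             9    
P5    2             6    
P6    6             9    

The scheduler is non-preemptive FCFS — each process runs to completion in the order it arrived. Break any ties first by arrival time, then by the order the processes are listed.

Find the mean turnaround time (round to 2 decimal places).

21.14

Gantt: | P0 0-5 | P3 5-12 | P5 12-18 | P4 18-27 | P1 27-30 | P6 30-39 | P2 39-40 |
Completion: P0=5  P1=30  P2=40  P3=12  P4=27  P5=18  P6=39
Turnaround (C−A): P0=5  P1=25  P2=33  P3=12  P4=24  P5=16  P6=33
Turnaround times: P0=5, P1=25, P2=33, P3=12, P4=24, P5=16, P6=33
Average turnaround = (5+25+33+12+24+16+33) / 7 = 148/7 = 21.14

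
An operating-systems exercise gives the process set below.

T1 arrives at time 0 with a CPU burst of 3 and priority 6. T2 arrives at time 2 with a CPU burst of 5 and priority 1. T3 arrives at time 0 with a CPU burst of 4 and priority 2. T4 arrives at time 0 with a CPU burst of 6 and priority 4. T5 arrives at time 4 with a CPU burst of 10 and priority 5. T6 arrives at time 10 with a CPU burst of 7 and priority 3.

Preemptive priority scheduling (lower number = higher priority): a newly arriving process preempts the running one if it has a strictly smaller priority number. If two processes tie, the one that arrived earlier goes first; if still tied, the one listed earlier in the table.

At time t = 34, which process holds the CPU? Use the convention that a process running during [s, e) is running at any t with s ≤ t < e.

T1

Gantt: | T3 0-2 | T2 2-7 | T3 7-9 | T4 9-10 | T6 10-17 | T4 17-22 | T5 22-32 | T1 32-35 |
Completion: T1=35  T2=7  T3=9  T4=22  T5=32  T6=17
Turnaround (C−A): T1=35  T2=5  T3=9  T4=22  T5=28  T6=7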